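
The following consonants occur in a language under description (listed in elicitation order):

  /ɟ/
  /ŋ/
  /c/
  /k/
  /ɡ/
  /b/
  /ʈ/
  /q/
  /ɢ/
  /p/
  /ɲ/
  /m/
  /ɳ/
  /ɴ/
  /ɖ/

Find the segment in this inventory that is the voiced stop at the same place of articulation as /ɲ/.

/ɲ/ is a palatal nasal.
The voiced stop at the same place is a voiced palatal stop — in this inventory, /ɟ/.

/ɟ/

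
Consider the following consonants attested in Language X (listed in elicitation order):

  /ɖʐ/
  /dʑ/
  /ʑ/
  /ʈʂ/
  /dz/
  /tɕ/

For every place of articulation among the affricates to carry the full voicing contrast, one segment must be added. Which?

/ts/

alveolar: voiceless —, voiced /dz/.
retroflex: voiceless /ʈʂ/, voiced /ɖʐ/.
alveolo-palatal: voiceless /tɕ/, voiced /dʑ/.
The alveolar row has no voiceless member, so the gap is the voiceless alveolar affricate /ts/.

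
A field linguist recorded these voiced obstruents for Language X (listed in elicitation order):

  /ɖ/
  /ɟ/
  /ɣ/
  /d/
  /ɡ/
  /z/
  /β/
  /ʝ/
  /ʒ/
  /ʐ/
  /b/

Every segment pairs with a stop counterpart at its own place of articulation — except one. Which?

/ʒ/

Bilabial: /b/ ~ /β/
Alveolar: /d/ ~ /z/
Retroflex: /ɖ/ ~ /ʐ/
Palatal: /ɟ/ ~ /ʝ/
Velar: /ɡ/ ~ /ɣ/
Postalveolar: only /ʒ/ (fricative); no stop partner.
So /ʒ/ is the unpaired segment.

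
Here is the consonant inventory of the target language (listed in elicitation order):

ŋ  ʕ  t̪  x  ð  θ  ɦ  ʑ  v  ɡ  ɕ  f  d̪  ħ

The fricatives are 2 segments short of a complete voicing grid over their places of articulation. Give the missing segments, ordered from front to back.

/ɣ/, /h/

labiodental: voiceless /f/, voiced /v/.
dental: voiceless /θ/, voiced /ð/.
alveolo-palatal: voiceless /ɕ/, voiced /ʑ/.
velar: voiceless /x/, voiced —.
pharyngeal: voiceless /ħ/, voiced /ʕ/.
glottal: voiceless —, voiced /ɦ/.
Gaps, from front to back: velar lacks voiced (/ɣ/); glottal lacks voiceless (/h/).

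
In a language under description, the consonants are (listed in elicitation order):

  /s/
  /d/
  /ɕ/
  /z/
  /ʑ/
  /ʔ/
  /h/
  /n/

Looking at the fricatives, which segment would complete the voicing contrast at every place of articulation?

place of articulation  voiceless  voiced  
alveolar          s         z       
alveolo-palatal   ɕ         ʑ       
glottal           h         —       
The glottal row has no voiced member, so the gap is the voiced glottal fricative /ɦ/.

/ɦ/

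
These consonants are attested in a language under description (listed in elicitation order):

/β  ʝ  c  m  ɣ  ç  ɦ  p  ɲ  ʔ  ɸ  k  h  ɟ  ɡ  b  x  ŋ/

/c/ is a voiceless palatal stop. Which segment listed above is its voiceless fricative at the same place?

The voiceless fricative at the same place is a voiceless palatal fricative — in this inventory, /ç/.

/ç/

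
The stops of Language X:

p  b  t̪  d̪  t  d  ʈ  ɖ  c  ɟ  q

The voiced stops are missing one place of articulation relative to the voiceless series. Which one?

place of articulation  voiceless  voiced  
bilabial          p         b       
dental            t̪        d̪      
alveolar          t         d       
retroflex         ʈ         ɖ       
palatal           c         ɟ       
uvular            q         —       
Every place of articulation has a voiced member except uvular, where /ɢ/ would be expected.

uvular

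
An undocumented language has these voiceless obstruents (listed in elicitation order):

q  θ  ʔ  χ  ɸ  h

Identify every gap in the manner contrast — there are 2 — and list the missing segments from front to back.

/p/, /t̪/

place of articulation  stop      fricative
bilabial          —         ɸ       
dental            —         θ       
uvular            q         χ       
glottal           ʔ         h       
Gaps, from front to back: bilabial lacks stop (/p/); dental lacks stop (/t̪/).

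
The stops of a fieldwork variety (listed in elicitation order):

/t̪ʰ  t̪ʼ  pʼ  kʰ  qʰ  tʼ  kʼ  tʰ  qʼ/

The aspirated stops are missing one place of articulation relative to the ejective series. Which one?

place of articulation  aspirated  ejective
bilabial          —         pʼ      
dental            t̪ʰ       t̪ʼ     
alveolar          tʰ        tʼ      
velar             kʰ        kʼ      
uvular            qʰ        qʼ      
Every place of articulation has an aspirated member except bilabial, where /pʰ/ would be expected.

bilabial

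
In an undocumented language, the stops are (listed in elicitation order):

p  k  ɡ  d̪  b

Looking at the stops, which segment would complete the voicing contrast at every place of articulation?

/t̪/

Voiceless: /p/ (bilabial), /k/ (velar).
Voiced: /b/ (bilabial), /d̪/ (dental), /ɡ/ (velar).
The dental row has no voiceless member, so the gap is the voiceless dental stop /t̪/.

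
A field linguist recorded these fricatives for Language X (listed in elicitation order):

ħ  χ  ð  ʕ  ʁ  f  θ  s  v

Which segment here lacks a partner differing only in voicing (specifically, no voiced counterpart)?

/s/

Labiodental: /f/ ~ /v/
Dental: /θ/ ~ /ð/
Uvular: /χ/ ~ /ʁ/
Pharyngeal: /ħ/ ~ /ʕ/
Alveolar: only /s/ (voiceless); no voiced partner.
So /s/ is the unpaired segment.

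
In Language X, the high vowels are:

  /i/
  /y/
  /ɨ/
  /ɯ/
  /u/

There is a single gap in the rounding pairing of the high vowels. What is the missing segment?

front: unrounded /i/, rounded /y/.
central: unrounded /ɨ/, rounded —.
back: unrounded /ɯ/, rounded /u/.
The central row has no rounded member, so the gap is the central rounded vowel /ʉ/.

/ʉ/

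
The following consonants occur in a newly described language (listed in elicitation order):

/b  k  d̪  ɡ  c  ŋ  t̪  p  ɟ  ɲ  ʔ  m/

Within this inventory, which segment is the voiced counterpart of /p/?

/p/ is a voiceless bilabial stop.
The voiced counterpart is a voiced bilabial stop — in this inventory, /b/.

/b/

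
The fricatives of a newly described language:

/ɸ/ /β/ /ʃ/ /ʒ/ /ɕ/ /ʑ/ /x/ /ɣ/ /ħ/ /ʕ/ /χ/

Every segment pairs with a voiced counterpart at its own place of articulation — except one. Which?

Bilabial: /ɸ/ ~ /β/
Postalveolar: /ʃ/ ~ /ʒ/
Alveolo-palatal: /ɕ/ ~ /ʑ/
Velar: /x/ ~ /ɣ/
Pharyngeal: /ħ/ ~ /ʕ/
Uvular: only /χ/ (voiceless); no voiced partner.
So /χ/ is the unpaired segment.

/χ/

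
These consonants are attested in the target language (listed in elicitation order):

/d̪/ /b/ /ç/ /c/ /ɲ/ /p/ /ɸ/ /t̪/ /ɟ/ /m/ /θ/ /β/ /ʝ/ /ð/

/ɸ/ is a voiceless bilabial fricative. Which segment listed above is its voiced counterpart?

/β/

The voiced counterpart is a voiced bilabial fricative — in this inventory, /β/.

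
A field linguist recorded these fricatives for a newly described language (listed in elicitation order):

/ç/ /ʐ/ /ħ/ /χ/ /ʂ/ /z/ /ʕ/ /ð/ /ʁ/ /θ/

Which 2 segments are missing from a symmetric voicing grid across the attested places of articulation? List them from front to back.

place of articulation  voiceless  voiced  
dental            θ         ð       
alveolar          —         z       
retroflex         ʂ         ʐ       
palatal           ç         —       
uvular            χ         ʁ       
pharyngeal        ħ         ʕ       
Gaps, from front to back: alveolar lacks voiceless (/s/); palatal lacks voiced (/ʝ/).

/s/, /ʝ/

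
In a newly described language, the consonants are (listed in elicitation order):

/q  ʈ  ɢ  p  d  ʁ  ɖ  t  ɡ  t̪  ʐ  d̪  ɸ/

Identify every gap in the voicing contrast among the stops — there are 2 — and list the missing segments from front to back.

/b/, /k/

Voiceless: /p/ (bilabial), /t̪/ (dental), /t/ (alveolar), /ʈ/ (retroflex), /q/ (uvular).
Voiced: /d̪/ (dental), /d/ (alveolar), /ɖ/ (retroflex), /ɡ/ (velar), /ɢ/ (uvular).
Gaps, from front to back: bilabial lacks voiced (/b/); velar lacks voiceless (/k/).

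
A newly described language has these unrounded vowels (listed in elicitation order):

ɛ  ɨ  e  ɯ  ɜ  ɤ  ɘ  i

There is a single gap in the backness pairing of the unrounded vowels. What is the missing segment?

/ʌ/

Front: /i/ (high), /e/ (high-mid), /ɛ/ (low-mid).
Central: /ɨ/ (high), /ɘ/ (high-mid), /ɜ/ (low-mid).
Back: /ɯ/ (high), /ɤ/ (high-mid).
The low-mid row has no back member, so the gap is the low-mid back unrounded vowel /ʌ/.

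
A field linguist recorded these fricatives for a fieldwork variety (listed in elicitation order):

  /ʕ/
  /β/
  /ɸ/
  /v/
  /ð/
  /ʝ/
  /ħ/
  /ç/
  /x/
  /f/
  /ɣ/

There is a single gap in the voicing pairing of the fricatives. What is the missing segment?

Voiceless: /ɸ/ (bilabial), /f/ (labiodental), /ç/ (palatal), /x/ (velar), /ħ/ (pharyngeal).
Voiced: /β/ (bilabial), /v/ (labiodental), /ð/ (dental), /ʝ/ (palatal), /ɣ/ (velar), /ʕ/ (pharyngeal).
The dental row has no voiceless member, so the gap is the voiceless dental fricative /θ/.

/θ/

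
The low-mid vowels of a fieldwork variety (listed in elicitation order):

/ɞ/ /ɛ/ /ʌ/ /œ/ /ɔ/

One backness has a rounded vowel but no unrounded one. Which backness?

central

backness          unrounded  rounded 
front             ɛ         œ       
central           —         ɞ       
back              ʌ         ɔ       
Every backness has an unrounded member except central, where /ɜ/ would be expected.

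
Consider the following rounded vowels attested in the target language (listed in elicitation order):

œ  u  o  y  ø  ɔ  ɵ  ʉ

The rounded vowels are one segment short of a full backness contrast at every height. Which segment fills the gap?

Front: /y/ (high), /ø/ (high-mid), /œ/ (low-mid).
Central: /ʉ/ (high), /ɵ/ (high-mid).
Back: /u/ (high), /o/ (high-mid), /ɔ/ (low-mid).
The low-mid row has no central member, so the gap is the low-mid central rounded vowel /ɞ/.

/ɞ/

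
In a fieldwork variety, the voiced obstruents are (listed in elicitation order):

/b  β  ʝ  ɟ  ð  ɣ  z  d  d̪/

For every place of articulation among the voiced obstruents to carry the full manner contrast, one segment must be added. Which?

Stop: /b/ (bilabial), /d̪/ (dental), /d/ (alveolar), /ɟ/ (palatal).
Fricative: /β/ (bilabial), /ð/ (dental), /z/ (alveolar), /ʝ/ (palatal), /ɣ/ (velar).
The velar row has no stop member, so the gap is the velar stop /ɡ/.

/ɡ/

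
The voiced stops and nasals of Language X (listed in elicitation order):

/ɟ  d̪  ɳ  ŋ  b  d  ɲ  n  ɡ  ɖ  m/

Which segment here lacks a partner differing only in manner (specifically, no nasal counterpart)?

/d̪/

Bilabial: /b/ ~ /m/
Alveolar: /d/ ~ /n/
Retroflex: /ɖ/ ~ /ɳ/
Palatal: /ɟ/ ~ /ɲ/
Velar: /ɡ/ ~ /ŋ/
Dental: only /d̪/ (oral stop); no nasal partner.
So /d̪/ is the unpaired segment.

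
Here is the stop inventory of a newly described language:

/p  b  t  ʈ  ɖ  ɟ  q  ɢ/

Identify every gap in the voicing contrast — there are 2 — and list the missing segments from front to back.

/d/, /c/

place of articulation  voiceless  voiced  
bilabial          p         b       
alveolar          t         —       
retroflex         ʈ         ɖ       
palatal           —         ɟ       
uvular            q         ɢ       
Gaps, from front to back: alveolar lacks voiced (/d/); palatal lacks voiceless (/c/).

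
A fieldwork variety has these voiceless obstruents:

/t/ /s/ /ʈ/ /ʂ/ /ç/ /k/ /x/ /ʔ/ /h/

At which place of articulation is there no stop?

place of articulation  stop      fricative
alveolar          t         s       
retroflex         ʈ         ʂ       
palatal           —         ç       
velar             k         x       
glottal           ʔ         h       
Every place of articulation has a stop member except palatal, where /c/ would be expected.

palatal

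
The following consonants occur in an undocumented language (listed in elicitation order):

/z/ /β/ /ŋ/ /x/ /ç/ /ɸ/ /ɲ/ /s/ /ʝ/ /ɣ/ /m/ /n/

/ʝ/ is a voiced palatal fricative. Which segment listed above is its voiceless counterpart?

The voiceless counterpart is a voiceless palatal fricative — in this inventory, /ç/.

/ç/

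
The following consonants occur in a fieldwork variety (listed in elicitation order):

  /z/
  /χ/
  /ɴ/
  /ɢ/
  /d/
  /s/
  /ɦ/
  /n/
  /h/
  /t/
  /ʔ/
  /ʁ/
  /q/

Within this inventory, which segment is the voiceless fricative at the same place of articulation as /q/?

/q/ is a voiceless uvular stop.
The voiceless fricative at the same place is a voiceless uvular fricative — in this inventory, /χ/.

/χ/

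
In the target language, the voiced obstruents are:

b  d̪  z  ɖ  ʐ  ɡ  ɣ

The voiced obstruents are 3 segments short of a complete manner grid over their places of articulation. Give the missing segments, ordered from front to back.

/β/, /ð/, /d/

bilabial: stop /b/, fricative —.
dental: stop /d̪/, fricative —.
alveolar: stop —, fricative /z/.
retroflex: stop /ɖ/, fricative /ʐ/.
velar: stop /ɡ/, fricative /ɣ/.
Gaps, from front to back: bilabial lacks fricative (/β/); dental lacks fricative (/ð/); alveolar lacks stop (/d/).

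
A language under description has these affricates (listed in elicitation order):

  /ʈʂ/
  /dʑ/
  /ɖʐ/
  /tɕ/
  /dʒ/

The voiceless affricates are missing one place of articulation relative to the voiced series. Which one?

postalveolar

place of articulation  voiceless  voiced  
postalveolar      —         dʒ      
retroflex         ʈʂ        ɖʐ      
alveolo-palatal   tɕ        dʑ      
Every place of articulation has a voiceless member except postalveolar, where /tʃ/ would be expected.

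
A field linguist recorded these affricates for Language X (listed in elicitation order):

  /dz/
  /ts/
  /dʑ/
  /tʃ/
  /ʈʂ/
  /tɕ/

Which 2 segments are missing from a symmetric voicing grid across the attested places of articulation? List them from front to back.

alveolar: voiceless /ts/, voiced /dz/.
postalveolar: voiceless /tʃ/, voiced —.
retroflex: voiceless /ʈʂ/, voiced —.
alveolo-palatal: voiceless /tɕ/, voiced /dʑ/.
Gaps, from front to back: postalveolar lacks voiced (/dʒ/); retroflex lacks voiced (/ɖʐ/).

/dʒ/, /ɖʐ/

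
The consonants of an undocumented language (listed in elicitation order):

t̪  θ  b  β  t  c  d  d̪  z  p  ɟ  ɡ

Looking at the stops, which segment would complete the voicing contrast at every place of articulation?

place of articulation  voiceless  voiced  
bilabial          p         b       
dental            t̪        d̪      
alveolar          t         d       
palatal           c         ɟ       
velar             —         ɡ       
The velar row has no voiceless member, so the gap is the voiceless velar stop /k/.

/k/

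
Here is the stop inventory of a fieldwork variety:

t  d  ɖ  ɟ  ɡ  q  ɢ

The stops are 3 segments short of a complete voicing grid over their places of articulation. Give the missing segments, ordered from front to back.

alveolar: voiceless /t/, voiced /d/.
retroflex: voiceless —, voiced /ɖ/.
palatal: voiceless —, voiced /ɟ/.
velar: voiceless —, voiced /ɡ/.
uvular: voiceless /q/, voiced /ɢ/.
Gaps, from front to back: retroflex lacks voiceless (/ʈ/); palatal lacks voiceless (/c/); velar lacks voiceless (/k/).

/ʈ/, /c/, /k/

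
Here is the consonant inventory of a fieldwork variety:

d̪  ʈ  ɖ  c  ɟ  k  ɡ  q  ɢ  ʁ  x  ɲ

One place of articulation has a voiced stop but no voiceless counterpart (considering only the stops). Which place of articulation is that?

Voiceless: /ʈ/ (retroflex), /c/ (palatal), /k/ (velar), /q/ (uvular).
Voiced: /d̪/ (dental), /ɖ/ (retroflex), /ɟ/ (palatal), /ɡ/ (velar), /ɢ/ (uvular).
Every place of articulation has a voiceless member except dental, where /t̪/ would be expected.

dental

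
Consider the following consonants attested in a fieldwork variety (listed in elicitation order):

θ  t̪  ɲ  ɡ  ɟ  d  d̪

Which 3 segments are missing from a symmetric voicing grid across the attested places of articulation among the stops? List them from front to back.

/t/, /c/, /k/

Voiceless: /t̪/ (dental).
Voiced: /d̪/ (dental), /d/ (alveolar), /ɟ/ (palatal), /ɡ/ (velar).
Gaps, from front to back: alveolar lacks voiceless (/t/); palatal lacks voiceless (/c/); velar lacks voiceless (/k/).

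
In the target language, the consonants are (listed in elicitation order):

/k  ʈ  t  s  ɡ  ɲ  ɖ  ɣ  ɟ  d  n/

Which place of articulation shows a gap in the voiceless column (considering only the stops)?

palatal

Voiceless: /t/ (alveolar), /ʈ/ (retroflex), /k/ (velar).
Voiced: /d/ (alveolar), /ɖ/ (retroflex), /ɟ/ (palatal), /ɡ/ (velar).
Every place of articulation has a voiceless member except palatal, where /c/ would be expected.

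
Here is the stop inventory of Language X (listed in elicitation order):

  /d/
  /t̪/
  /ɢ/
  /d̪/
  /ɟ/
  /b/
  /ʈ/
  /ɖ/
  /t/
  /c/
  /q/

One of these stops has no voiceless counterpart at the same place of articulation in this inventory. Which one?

/b/

Dental: /t̪/ ~ /d̪/
Alveolar: /t/ ~ /d/
Retroflex: /ʈ/ ~ /ɖ/
Palatal: /c/ ~ /ɟ/
Uvular: /q/ ~ /ɢ/
Bilabial: only /b/ (voiced); no voiceless partner.
So /b/ is the unpaired segment.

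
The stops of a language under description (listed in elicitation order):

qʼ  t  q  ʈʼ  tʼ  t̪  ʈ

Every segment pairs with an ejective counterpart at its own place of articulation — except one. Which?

/t̪/

Alveolar: /t/ ~ /tʼ/
Retroflex: /ʈ/ ~ /ʈʼ/
Uvular: /q/ ~ /qʼ/
Dental: only /t̪/ (plain); no ejective partner.
So /t̪/ is the unpaired segment.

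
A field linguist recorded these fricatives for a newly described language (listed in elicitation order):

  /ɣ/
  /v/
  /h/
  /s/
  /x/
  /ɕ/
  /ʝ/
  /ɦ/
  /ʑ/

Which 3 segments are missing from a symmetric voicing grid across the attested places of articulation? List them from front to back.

place of articulation  voiceless  voiced  
labiodental       —         v       
alveolar          s         —       
alveolo-palatal   ɕ         ʑ       
palatal           —         ʝ       
velar             x         ɣ       
glottal           h         ɦ       
Gaps, from front to back: labiodental lacks voiceless (/f/); alveolar lacks voiced (/z/); palatal lacks voiceless (/ç/).

/f/, /z/, /ç/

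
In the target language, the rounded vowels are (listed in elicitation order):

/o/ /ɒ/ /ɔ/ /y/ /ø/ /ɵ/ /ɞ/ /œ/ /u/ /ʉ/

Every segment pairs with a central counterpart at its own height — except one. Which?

/ɒ/

High: /y/ ~ /ʉ/ ~ /u/
High-mid: /ø/ ~ /ɵ/ ~ /o/
Low-mid: /œ/ ~ /ɞ/ ~ /ɔ/
Low: only /ɒ/ (back); no central partner.
So /ɒ/ is the unpaired segment.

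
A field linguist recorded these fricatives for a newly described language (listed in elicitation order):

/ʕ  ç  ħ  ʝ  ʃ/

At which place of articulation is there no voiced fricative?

postalveolar

place of articulation  voiceless  voiced  
postalveolar      ʃ         —       
palatal           ç         ʝ       
pharyngeal        ħ         ʕ       
Every place of articulation has a voiced member except postalveolar, where /ʒ/ would be expected.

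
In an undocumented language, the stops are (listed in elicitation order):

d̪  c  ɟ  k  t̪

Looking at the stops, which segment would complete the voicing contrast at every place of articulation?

place of articulation  voiceless  voiced  
dental            t̪        d̪      
palatal           c         ɟ       
velar             k         —       
The velar row has no voiced member, so the gap is the voiced velar stop /ɡ/.

/ɡ/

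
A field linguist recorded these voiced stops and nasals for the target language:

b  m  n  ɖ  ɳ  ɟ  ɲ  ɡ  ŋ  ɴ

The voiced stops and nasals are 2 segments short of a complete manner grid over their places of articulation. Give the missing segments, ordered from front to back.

/d/, /ɢ/

place of articulation  oral stop  nasal   
bilabial          b         m       
alveolar          —         n       
retroflex         ɖ         ɳ       
palatal           ɟ         ɲ       
velar             ɡ         ŋ       
uvular            —         ɴ       
Gaps, from front to back: alveolar lacks oral stop (/d/); uvular lacks oral stop (/ɢ/).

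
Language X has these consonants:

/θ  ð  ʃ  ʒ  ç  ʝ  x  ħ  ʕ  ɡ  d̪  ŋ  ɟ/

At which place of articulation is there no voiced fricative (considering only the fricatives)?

Voiceless: /θ/ (dental), /ʃ/ (postalveolar), /ç/ (palatal), /x/ (velar), /ħ/ (pharyngeal).
Voiced: /ð/ (dental), /ʒ/ (postalveolar), /ʝ/ (palatal), /ʕ/ (pharyngeal).
Every place of articulation has a voiced member except velar, where /ɣ/ would be expected.

velar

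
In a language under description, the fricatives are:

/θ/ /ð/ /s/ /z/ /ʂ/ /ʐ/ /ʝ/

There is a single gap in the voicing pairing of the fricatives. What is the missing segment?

/ç/

Voiceless: /θ/ (dental), /s/ (alveolar), /ʂ/ (retroflex).
Voiced: /ð/ (dental), /z/ (alveolar), /ʐ/ (retroflex), /ʝ/ (palatal).
The palatal row has no voiceless member, so the gap is the voiceless palatal fricative /ç/.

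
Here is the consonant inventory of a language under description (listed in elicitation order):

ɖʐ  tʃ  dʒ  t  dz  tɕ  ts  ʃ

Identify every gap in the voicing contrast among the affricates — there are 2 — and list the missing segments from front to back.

alveolar: voiceless /ts/, voiced /dz/.
postalveolar: voiceless /tʃ/, voiced /dʒ/.
retroflex: voiceless —, voiced /ɖʐ/.
alveolo-palatal: voiceless /tɕ/, voiced —.
Gaps, from front to back: retroflex lacks voiceless (/ʈʂ/); alveolo-palatal lacks voiced (/dʑ/).

/ʈʂ/, /dʑ/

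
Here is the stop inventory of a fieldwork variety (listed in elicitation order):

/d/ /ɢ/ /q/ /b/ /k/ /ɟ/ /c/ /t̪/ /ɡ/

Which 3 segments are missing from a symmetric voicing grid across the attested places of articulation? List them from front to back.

bilabial: voiceless —, voiced /b/.
dental: voiceless /t̪/, voiced —.
alveolar: voiceless —, voiced /d/.
palatal: voiceless /c/, voiced /ɟ/.
velar: voiceless /k/, voiced /ɡ/.
uvular: voiceless /q/, voiced /ɢ/.
Gaps, from front to back: bilabial lacks voiceless (/p/); dental lacks voiced (/d̪/); alveolar lacks voiceless (/t/).

/p/, /d̪/, /t/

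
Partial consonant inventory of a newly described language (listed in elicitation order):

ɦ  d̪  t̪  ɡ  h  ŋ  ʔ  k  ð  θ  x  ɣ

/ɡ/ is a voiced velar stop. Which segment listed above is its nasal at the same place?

The nasal at the same place is a velar nasal — in this inventory, /ŋ/.

/ŋ/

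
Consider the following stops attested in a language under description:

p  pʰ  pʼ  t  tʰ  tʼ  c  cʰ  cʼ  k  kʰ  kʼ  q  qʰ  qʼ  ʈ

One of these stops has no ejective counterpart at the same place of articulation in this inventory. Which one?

Bilabial: /p/ ~ /pʰ/ ~ /pʼ/
Alveolar: /t/ ~ /tʰ/ ~ /tʼ/
Palatal: /c/ ~ /cʰ/ ~ /cʼ/
Velar: /k/ ~ /kʰ/ ~ /kʼ/
Uvular: /q/ ~ /qʰ/ ~ /qʼ/
Retroflex: only /ʈ/ (plain); no ejective partner.
So /ʈ/ is the unpaired segment.

/ʈ/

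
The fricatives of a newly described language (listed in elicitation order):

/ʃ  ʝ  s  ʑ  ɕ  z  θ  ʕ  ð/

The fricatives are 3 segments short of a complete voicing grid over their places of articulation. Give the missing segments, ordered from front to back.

/ʒ/, /ç/, /ħ/

dental: voiceless /θ/, voiced /ð/.
alveolar: voiceless /s/, voiced /z/.
postalveolar: voiceless /ʃ/, voiced —.
alveolo-palatal: voiceless /ɕ/, voiced /ʑ/.
palatal: voiceless —, voiced /ʝ/.
pharyngeal: voiceless —, voiced /ʕ/.
Gaps, from front to back: postalveolar lacks voiced (/ʒ/); palatal lacks voiceless (/ç/); pharyngeal lacks voiceless (/ħ/).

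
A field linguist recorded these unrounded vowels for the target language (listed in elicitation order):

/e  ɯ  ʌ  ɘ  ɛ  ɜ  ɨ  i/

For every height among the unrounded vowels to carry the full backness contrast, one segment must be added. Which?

/ɤ/

height            front     central   back    
high              i         ɨ         ɯ       
high-mid          e         ɘ         —       
low-mid           ɛ         ɜ         ʌ       
The high-mid row has no back member, so the gap is the high-mid back unrounded vowel /ɤ/.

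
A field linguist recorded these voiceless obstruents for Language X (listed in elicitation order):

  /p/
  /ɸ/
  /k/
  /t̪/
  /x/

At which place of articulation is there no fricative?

bilabial: stop /p/, fricative /ɸ/.
dental: stop /t̪/, fricative —.
velar: stop /k/, fricative /x/.
Every place of articulation has a fricative member except dental, where /θ/ would be expected.

dental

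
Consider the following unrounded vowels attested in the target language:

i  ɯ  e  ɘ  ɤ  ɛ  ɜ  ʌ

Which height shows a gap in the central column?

high

Front: /i/ (high), /e/ (high-mid), /ɛ/ (low-mid).
Central: /ɘ/ (high-mid), /ɜ/ (low-mid).
Back: /ɯ/ (high), /ɤ/ (high-mid), /ʌ/ (low-mid).
Every height has a central member except high, where /ɨ/ would be expected.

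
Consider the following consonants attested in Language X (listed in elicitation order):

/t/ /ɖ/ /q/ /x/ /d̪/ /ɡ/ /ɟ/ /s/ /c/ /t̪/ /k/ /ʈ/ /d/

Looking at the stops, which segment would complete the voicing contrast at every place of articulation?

/ɢ/

Voiceless: /t̪/ (dental), /t/ (alveolar), /ʈ/ (retroflex), /c/ (palatal), /k/ (velar), /q/ (uvular).
Voiced: /d̪/ (dental), /d/ (alveolar), /ɖ/ (retroflex), /ɟ/ (palatal), /ɡ/ (velar).
The uvular row has no voiced member, so the gap is the voiced uvular stop /ɢ/.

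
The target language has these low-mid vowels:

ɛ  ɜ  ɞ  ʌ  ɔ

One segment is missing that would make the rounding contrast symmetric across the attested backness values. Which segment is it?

Unrounded: /ɛ/ (front), /ɜ/ (central), /ʌ/ (back).
Rounded: /ɞ/ (central), /ɔ/ (back).
The front row has no rounded member, so the gap is the front rounded vowel /œ/.

/œ/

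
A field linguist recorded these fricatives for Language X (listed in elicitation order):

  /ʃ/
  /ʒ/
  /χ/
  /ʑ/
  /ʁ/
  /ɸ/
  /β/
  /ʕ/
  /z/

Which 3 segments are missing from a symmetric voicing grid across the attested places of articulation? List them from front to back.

/s/, /ɕ/, /ħ/

bilabial: voiceless /ɸ/, voiced /β/.
alveolar: voiceless —, voiced /z/.
postalveolar: voiceless /ʃ/, voiced /ʒ/.
alveolo-palatal: voiceless —, voiced /ʑ/.
uvular: voiceless /χ/, voiced /ʁ/.
pharyngeal: voiceless —, voiced /ʕ/.
Gaps, from front to back: alveolar lacks voiceless (/s/); alveolo-palatal lacks voiceless (/ɕ/); pharyngeal lacks voiceless (/ħ/).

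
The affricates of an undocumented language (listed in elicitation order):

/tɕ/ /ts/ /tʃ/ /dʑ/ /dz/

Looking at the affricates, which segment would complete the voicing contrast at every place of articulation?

/dʒ/

Voiceless: /ts/ (alveolar), /tʃ/ (postalveolar), /tɕ/ (alveolo-palatal).
Voiced: /dz/ (alveolar), /dʑ/ (alveolo-palatal).
The postalveolar row has no voiced member, so the gap is the voiced postalveolar affricate /dʒ/.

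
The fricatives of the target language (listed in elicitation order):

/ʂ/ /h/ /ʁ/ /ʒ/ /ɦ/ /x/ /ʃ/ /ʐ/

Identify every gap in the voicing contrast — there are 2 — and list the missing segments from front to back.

place of articulation  voiceless  voiced  
postalveolar      ʃ         ʒ       
retroflex         ʂ         ʐ       
velar             x         —       
uvular            —         ʁ       
glottal           h         ɦ       
Gaps, from front to back: velar lacks voiced (/ɣ/); uvular lacks voiceless (/χ/).

/ɣ/, /χ/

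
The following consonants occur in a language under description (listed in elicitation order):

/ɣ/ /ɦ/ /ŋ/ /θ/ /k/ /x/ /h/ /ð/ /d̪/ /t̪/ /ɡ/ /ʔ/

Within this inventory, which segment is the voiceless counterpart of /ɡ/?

/k/

/ɡ/ is a voiced velar stop.
The voiceless counterpart is a voiceless velar stop — in this inventory, /k/.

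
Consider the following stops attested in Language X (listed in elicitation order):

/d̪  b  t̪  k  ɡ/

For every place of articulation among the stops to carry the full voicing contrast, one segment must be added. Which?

bilabial: voiceless —, voiced /b/.
dental: voiceless /t̪/, voiced /d̪/.
velar: voiceless /k/, voiced /ɡ/.
The bilabial row has no voiceless member, so the gap is the voiceless bilabial stop /p/.

/p/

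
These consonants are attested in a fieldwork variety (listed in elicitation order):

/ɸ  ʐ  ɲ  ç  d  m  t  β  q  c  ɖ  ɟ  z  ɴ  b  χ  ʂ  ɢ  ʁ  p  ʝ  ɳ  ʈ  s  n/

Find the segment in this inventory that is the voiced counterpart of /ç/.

/ç/ is a voiceless palatal fricative.
The voiced counterpart is a voiced palatal fricative — in this inventory, /ʝ/.

/ʝ/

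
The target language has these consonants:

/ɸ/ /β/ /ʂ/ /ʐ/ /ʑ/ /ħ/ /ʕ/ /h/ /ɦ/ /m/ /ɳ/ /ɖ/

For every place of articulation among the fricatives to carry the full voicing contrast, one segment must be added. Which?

/ɕ/

bilabial: voiceless /ɸ/, voiced /β/.
retroflex: voiceless /ʂ/, voiced /ʐ/.
alveolo-palatal: voiceless —, voiced /ʑ/.
pharyngeal: voiceless /ħ/, voiced /ʕ/.
glottal: voiceless /h/, voiced /ɦ/.
The alveolo-palatal row has no voiceless member, so the gap is the voiceless alveolo-palatal fricative /ɕ/.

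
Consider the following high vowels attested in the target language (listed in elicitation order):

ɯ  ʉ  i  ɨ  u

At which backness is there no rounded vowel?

front

front: unrounded /i/, rounded —.
central: unrounded /ɨ/, rounded /ʉ/.
back: unrounded /ɯ/, rounded /u/.
Every backness has a rounded member except front, where /y/ would be expected.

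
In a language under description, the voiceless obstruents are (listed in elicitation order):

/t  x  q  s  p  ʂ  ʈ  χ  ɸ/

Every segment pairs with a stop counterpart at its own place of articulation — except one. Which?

Bilabial: /p/ ~ /ɸ/
Alveolar: /t/ ~ /s/
Retroflex: /ʈ/ ~ /ʂ/
Uvular: /q/ ~ /χ/
Velar: only /x/ (fricative); no stop partner.
So /x/ is the unpaired segment.

/x/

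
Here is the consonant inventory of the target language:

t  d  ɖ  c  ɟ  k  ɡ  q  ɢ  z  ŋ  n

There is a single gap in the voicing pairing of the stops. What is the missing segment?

alveolar: voiceless /t/, voiced /d/.
retroflex: voiceless —, voiced /ɖ/.
palatal: voiceless /c/, voiced /ɟ/.
velar: voiceless /k/, voiced /ɡ/.
uvular: voiceless /q/, voiced /ɢ/.
The retroflex row has no voiceless member, so the gap is the voiceless retroflex stop /ʈ/.

/ʈ/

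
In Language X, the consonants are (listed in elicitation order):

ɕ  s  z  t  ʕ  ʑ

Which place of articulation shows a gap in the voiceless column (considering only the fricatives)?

pharyngeal

alveolar: voiceless /s/, voiced /z/.
alveolo-palatal: voiceless /ɕ/, voiced /ʑ/.
pharyngeal: voiceless —, voiced /ʕ/.
Every place of articulation has a voiceless member except pharyngeal, where /ħ/ would be expected.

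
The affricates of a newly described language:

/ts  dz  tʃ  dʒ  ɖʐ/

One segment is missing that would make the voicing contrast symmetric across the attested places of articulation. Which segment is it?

place of articulation  voiceless  voiced  
alveolar          ts        dz      
postalveolar      tʃ        dʒ      
retroflex         —         ɖʐ      
The retroflex row has no voiceless member, so the gap is the voiceless retroflex affricate /ʈʂ/.

/ʈʂ/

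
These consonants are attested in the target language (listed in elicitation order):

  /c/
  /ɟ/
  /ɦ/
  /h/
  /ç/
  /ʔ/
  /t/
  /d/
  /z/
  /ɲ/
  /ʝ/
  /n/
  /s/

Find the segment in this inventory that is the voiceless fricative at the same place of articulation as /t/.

/t/ is a voiceless alveolar stop.
The voiceless fricative at the same place is a voiceless alveolar fricative — in this inventory, /s/.

/s/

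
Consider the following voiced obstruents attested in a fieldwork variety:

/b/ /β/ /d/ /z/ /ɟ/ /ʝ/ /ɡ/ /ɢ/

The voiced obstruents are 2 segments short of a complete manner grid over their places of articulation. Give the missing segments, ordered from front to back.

Stop: /b/ (bilabial), /d/ (alveolar), /ɟ/ (palatal), /ɡ/ (velar), /ɢ/ (uvular).
Fricative: /β/ (bilabial), /z/ (alveolar), /ʝ/ (palatal).
Gaps, from front to back: velar lacks fricative (/ɣ/); uvular lacks fricative (/ʁ/).

/ɣ/, /ʁ/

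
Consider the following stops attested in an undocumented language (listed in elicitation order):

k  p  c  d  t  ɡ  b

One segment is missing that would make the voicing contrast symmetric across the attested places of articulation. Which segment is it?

bilabial: voiceless /p/, voiced /b/.
alveolar: voiceless /t/, voiced /d/.
palatal: voiceless /c/, voiced —.
velar: voiceless /k/, voiced /ɡ/.
The palatal row has no voiced member, so the gap is the voiced palatal stop /ɟ/.

/ɟ/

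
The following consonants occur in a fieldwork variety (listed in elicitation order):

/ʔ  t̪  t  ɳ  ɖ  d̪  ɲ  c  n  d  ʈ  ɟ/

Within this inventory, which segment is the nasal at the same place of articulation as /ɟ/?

/ɲ/

/ɟ/ is a voiced palatal stop.
The nasal at the same place is a palatal nasal — in this inventory, /ɲ/.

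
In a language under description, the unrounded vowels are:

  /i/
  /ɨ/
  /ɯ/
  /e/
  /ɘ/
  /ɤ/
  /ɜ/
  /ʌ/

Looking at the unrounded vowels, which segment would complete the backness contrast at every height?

high: front /i/, central /ɨ/, back /ɯ/.
high-mid: front /e/, central /ɘ/, back /ɤ/.
low-mid: front —, central /ɜ/, back /ʌ/.
The low-mid row has no front member, so the gap is the low-mid front unrounded vowel /ɛ/.

/ɛ/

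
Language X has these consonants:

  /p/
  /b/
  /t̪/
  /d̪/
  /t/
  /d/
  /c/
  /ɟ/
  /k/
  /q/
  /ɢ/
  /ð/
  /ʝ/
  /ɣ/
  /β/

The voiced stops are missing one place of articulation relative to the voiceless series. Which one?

velar

place of articulation  voiceless  voiced  
bilabial          p         b       
dental            t̪        d̪      
alveolar          t         d       
palatal           c         ɟ       
velar             k         —       
uvular            q         ɢ       
Every place of articulation has a voiced member except velar, where /ɡ/ would be expected.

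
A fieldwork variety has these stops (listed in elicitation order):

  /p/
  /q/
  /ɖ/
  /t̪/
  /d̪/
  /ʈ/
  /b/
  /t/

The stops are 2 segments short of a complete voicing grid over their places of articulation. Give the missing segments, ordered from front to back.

/d/, /ɢ/

Voiceless: /p/ (bilabial), /t̪/ (dental), /t/ (alveolar), /ʈ/ (retroflex), /q/ (uvular).
Voiced: /b/ (bilabial), /d̪/ (dental), /ɖ/ (retroflex).
Gaps, from front to back: alveolar lacks voiced (/d/); uvular lacks voiced (/ɢ/).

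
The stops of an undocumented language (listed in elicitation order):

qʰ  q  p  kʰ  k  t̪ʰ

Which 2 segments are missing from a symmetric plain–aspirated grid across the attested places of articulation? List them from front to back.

place of articulation  plain     aspirated
bilabial          p         —       
dental            —         t̪ʰ     
velar             k         kʰ      
uvular            q         qʰ      
Gaps, from front to back: bilabial lacks aspirated (/pʰ/); dental lacks plain (/t̪/).

/pʰ/, /t̪/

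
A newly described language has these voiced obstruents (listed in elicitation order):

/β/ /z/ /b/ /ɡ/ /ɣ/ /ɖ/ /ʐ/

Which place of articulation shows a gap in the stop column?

Stop: /b/ (bilabial), /ɖ/ (retroflex), /ɡ/ (velar).
Fricative: /β/ (bilabial), /z/ (alveolar), /ʐ/ (retroflex), /ɣ/ (velar).
Every place of articulation has a stop member except alveolar, where /d/ would be expected.

alveolar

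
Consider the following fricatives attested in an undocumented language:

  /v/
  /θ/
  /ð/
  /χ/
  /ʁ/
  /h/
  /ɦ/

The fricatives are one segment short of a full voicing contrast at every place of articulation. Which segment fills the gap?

Voiceless: /θ/ (dental), /χ/ (uvular), /h/ (glottal).
Voiced: /v/ (labiodental), /ð/ (dental), /ʁ/ (uvular), /ɦ/ (glottal).
The labiodental row has no voiceless member, so the gap is the voiceless labiodental fricative /f/.

/f/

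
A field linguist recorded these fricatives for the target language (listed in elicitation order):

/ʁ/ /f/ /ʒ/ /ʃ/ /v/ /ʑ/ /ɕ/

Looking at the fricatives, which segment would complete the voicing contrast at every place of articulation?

labiodental: voiceless /f/, voiced /v/.
postalveolar: voiceless /ʃ/, voiced /ʒ/.
alveolo-palatal: voiceless /ɕ/, voiced /ʑ/.
uvular: voiceless —, voiced /ʁ/.
The uvular row has no voiceless member, so the gap is the voiceless uvular fricative /χ/.

/χ/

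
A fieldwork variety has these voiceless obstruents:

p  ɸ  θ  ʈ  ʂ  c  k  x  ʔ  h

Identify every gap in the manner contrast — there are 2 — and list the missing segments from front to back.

/t̪/, /ç/

Stop: /p/ (bilabial), /ʈ/ (retroflex), /c/ (palatal), /k/ (velar), /ʔ/ (glottal).
Fricative: /ɸ/ (bilabial), /θ/ (dental), /ʂ/ (retroflex), /x/ (velar), /h/ (glottal).
Gaps, from front to back: dental lacks stop (/t̪/); palatal lacks fricative (/ç/).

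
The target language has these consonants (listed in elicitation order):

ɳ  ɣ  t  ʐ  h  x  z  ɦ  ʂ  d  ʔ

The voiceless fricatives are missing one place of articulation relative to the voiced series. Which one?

Voiceless: /ʂ/ (retroflex), /x/ (velar), /h/ (glottal).
Voiced: /z/ (alveolar), /ʐ/ (retroflex), /ɣ/ (velar), /ɦ/ (glottal).
Every place of articulation has a voiceless member except alveolar, where /s/ would be expected.

alveolar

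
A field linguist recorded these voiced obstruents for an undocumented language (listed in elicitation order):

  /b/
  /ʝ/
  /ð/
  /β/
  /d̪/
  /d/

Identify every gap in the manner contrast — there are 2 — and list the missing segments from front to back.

place of articulation  stop      fricative
bilabial          b         β       
dental            d̪        ð       
alveolar          d         —       
palatal           —         ʝ       
Gaps, from front to back: alveolar lacks fricative (/z/); palatal lacks stop (/ɟ/).

/z/, /ɟ/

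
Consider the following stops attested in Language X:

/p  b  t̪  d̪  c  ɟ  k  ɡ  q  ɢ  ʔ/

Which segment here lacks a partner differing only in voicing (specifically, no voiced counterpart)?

/ʔ/

Bilabial: /p/ ~ /b/
Dental: /t̪/ ~ /d̪/
Palatal: /c/ ~ /ɟ/
Velar: /k/ ~ /ɡ/
Uvular: /q/ ~ /ɢ/
Glottal: only /ʔ/ (voiceless); no voiced partner.
So /ʔ/ is the unpaired segment.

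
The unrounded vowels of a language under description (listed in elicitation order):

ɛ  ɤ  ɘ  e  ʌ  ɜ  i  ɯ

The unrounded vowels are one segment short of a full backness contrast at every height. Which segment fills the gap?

/ɨ/

height            front     central   back    
high              i         —         ɯ       
high-mid          e         ɘ         ɤ       
low-mid           ɛ         ɜ         ʌ       
The high row has no central member, so the gap is the high central unrounded vowel /ɨ/.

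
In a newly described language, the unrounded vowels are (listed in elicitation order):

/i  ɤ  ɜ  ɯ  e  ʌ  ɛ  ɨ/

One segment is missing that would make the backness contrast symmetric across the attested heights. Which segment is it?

Front: /i/ (high), /e/ (high-mid), /ɛ/ (low-mid).
Central: /ɨ/ (high), /ɜ/ (low-mid).
Back: /ɯ/ (high), /ɤ/ (high-mid), /ʌ/ (low-mid).
The high-mid row has no central member, so the gap is the high-mid central unrounded vowel /ɘ/.

/ɘ/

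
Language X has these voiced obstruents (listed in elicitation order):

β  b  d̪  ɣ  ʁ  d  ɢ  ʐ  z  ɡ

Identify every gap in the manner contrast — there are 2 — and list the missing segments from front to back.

Stop: /b/ (bilabial), /d̪/ (dental), /d/ (alveolar), /ɡ/ (velar), /ɢ/ (uvular).
Fricative: /β/ (bilabial), /z/ (alveolar), /ʐ/ (retroflex), /ɣ/ (velar), /ʁ/ (uvular).
Gaps, from front to back: dental lacks fricative (/ð/); retroflex lacks stop (/ɖ/).

/ð/, /ɖ/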